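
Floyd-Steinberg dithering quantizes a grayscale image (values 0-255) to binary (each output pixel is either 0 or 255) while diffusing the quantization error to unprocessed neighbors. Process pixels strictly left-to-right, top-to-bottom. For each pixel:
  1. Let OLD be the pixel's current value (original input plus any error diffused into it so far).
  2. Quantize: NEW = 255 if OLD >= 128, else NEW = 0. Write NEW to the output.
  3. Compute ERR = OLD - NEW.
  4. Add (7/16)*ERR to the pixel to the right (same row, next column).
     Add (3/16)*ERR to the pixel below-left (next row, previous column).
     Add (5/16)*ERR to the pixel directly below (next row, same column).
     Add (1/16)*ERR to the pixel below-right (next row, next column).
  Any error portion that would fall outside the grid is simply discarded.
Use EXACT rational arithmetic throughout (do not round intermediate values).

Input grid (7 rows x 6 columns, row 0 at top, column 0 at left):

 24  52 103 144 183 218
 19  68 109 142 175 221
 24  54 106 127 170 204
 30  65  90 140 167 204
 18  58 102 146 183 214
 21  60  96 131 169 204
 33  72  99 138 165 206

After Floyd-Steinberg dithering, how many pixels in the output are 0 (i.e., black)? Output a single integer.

Answer: 22

Derivation:
(0,0): OLD=24 → NEW=0, ERR=24
(0,1): OLD=125/2 → NEW=0, ERR=125/2
(0,2): OLD=4171/32 → NEW=255, ERR=-3989/32
(0,3): OLD=45805/512 → NEW=0, ERR=45805/512
(0,4): OLD=1819771/8192 → NEW=255, ERR=-269189/8192
(0,5): OLD=26689373/131072 → NEW=255, ERR=-6733987/131072
(1,0): OLD=1223/32 → NEW=0, ERR=1223/32
(1,1): OLD=21089/256 → NEW=0, ERR=21089/256
(1,2): OLD=1038469/8192 → NEW=0, ERR=1038469/8192
(1,3): OLD=6929289/32768 → NEW=255, ERR=-1426551/32768
(1,4): OLD=297047171/2097152 → NEW=255, ERR=-237726589/2097152
(1,5): OLD=5143812005/33554432 → NEW=255, ERR=-3412568155/33554432
(2,0): OLD=210491/4096 → NEW=0, ERR=210491/4096
(2,1): OLD=16827497/131072 → NEW=255, ERR=-16595863/131072
(2,2): OLD=182883547/2097152 → NEW=0, ERR=182883547/2097152
(2,3): OLD=2318884835/16777216 → NEW=255, ERR=-1959305245/16777216
(2,4): OLD=33121161801/536870912 → NEW=0, ERR=33121161801/536870912
(2,5): OLD=1650331330191/8589934592 → NEW=255, ERR=-540101990769/8589934592
(3,0): OLD=46805531/2097152 → NEW=0, ERR=46805531/2097152
(3,1): OLD=918714895/16777216 → NEW=0, ERR=918714895/16777216
(3,2): OLD=14951675493/134217728 → NEW=0, ERR=14951675493/134217728
(3,3): OLD=1453930590919/8589934592 → NEW=255, ERR=-736502730041/8589934592
(3,4): OLD=8911504402935/68719476736 → NEW=255, ERR=-8611962164745/68719476736
(3,5): OLD=146652065992857/1099511627776 → NEW=255, ERR=-133723399090023/1099511627776
(4,0): OLD=9460204133/268435456 → NEW=0, ERR=9460204133/268435456
(4,1): OLD=484527884625/4294967296 → NEW=0, ERR=484527884625/4294967296
(4,2): OLD=23847573632771/137438953472 → NEW=255, ERR=-11199359502589/137438953472
(4,3): OLD=147380403105551/2199023255552 → NEW=0, ERR=147380403105551/2199023255552
(4,4): OLD=5101603874205279/35184372088832 → NEW=255, ERR=-3870411008446881/35184372088832
(4,5): OLD=67573344490279481/562949953421312 → NEW=0, ERR=67573344490279481/562949953421312
(5,0): OLD=3653508995971/68719476736 → NEW=0, ERR=3653508995971/68719476736
(5,1): OLD=231860528825043/2199023255552 → NEW=0, ERR=231860528825043/2199023255552
(5,2): OLD=2397497074170353/17592186044416 → NEW=255, ERR=-2088510367155727/17592186044416
(5,3): OLD=41819461948452347/562949953421312 → NEW=0, ERR=41819461948452347/562949953421312
(5,4): OLD=218221180460062887/1125899906842624 → NEW=255, ERR=-68883295784806233/1125899906842624
(5,5): OLD=3744634518073175723/18014398509481984 → NEW=255, ERR=-849037101844730197/18014398509481984
(6,0): OLD=2441227304761945/35184372088832 → NEW=0, ERR=2441227304761945/35184372088832
(6,1): OLD=65509364488674309/562949953421312 → NEW=0, ERR=65509364488674309/562949953421312
(6,2): OLD=300232825029932525/2251799813685248 → NEW=255, ERR=-273976127459805715/2251799813685248
(6,3): OLD=3209901233662664065/36028797018963968 → NEW=0, ERR=3209901233662664065/36028797018963968
(6,4): OLD=104146228393767095721/576460752303423488 → NEW=255, ERR=-42851263443605893719/576460752303423488
(6,5): OLD=1428941611749864937599/9223372036854775808 → NEW=255, ERR=-923018257648102893441/9223372036854775808
Output grid:
  Row 0: ..#.##  (3 black, running=3)
  Row 1: ...###  (3 black, running=6)
  Row 2: .#.#.#  (3 black, running=9)
  Row 3: ...###  (3 black, running=12)
  Row 4: ..#.#.  (4 black, running=16)
  Row 5: ..#.##  (3 black, running=19)
  Row 6: ..#.##  (3 black, running=22)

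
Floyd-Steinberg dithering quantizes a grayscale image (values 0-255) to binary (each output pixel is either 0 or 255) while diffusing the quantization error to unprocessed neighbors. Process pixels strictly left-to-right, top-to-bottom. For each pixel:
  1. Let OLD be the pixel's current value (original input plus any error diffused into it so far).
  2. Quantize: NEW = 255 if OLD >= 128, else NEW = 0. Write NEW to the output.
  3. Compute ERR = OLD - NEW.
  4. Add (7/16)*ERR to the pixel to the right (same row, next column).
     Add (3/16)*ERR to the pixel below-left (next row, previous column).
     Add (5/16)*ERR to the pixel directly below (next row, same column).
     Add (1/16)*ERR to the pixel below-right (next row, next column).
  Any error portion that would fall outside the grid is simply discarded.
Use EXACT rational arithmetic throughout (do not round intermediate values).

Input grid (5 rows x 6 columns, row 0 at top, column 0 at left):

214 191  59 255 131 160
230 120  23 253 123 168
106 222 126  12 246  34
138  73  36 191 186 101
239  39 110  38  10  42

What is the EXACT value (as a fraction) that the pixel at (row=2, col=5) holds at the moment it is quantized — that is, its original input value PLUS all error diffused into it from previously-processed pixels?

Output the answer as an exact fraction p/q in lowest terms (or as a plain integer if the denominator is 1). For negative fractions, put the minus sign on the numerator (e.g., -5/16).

Answer: 3218335998971/68719476736

Derivation:
(0,0): OLD=214 → NEW=255, ERR=-41
(0,1): OLD=2769/16 → NEW=255, ERR=-1311/16
(0,2): OLD=5927/256 → NEW=0, ERR=5927/256
(0,3): OLD=1085969/4096 → NEW=255, ERR=41489/4096
(0,4): OLD=8875639/65536 → NEW=255, ERR=-7836041/65536
(0,5): OLD=112919873/1048576 → NEW=0, ERR=112919873/1048576
(1,0): OLD=51667/256 → NEW=255, ERR=-13613/256
(1,1): OLD=149317/2048 → NEW=0, ERR=149317/2048
(1,2): OLD=3860777/65536 → NEW=0, ERR=3860777/65536
(1,3): OLD=68410869/262144 → NEW=255, ERR=1564149/262144
(1,4): OLD=1829891263/16777216 → NEW=0, ERR=1829891263/16777216
(1,5): OLD=64933958793/268435456 → NEW=255, ERR=-3517082487/268435456
(2,0): OLD=3376839/32768 → NEW=0, ERR=3376839/32768
(2,1): OLD=312047741/1048576 → NEW=255, ERR=44660861/1048576
(2,2): OLD=2830637495/16777216 → NEW=255, ERR=-1447552585/16777216
(2,3): OLD=33458879/134217728 → NEW=0, ERR=33458879/134217728
(2,4): OLD=1194472121277/4294967296 → NEW=255, ERR=99255460797/4294967296
(2,5): OLD=3218335998971/68719476736 → NEW=0, ERR=3218335998971/68719476736
Target (2,5): original=34, with diffused error = 3218335998971/68719476736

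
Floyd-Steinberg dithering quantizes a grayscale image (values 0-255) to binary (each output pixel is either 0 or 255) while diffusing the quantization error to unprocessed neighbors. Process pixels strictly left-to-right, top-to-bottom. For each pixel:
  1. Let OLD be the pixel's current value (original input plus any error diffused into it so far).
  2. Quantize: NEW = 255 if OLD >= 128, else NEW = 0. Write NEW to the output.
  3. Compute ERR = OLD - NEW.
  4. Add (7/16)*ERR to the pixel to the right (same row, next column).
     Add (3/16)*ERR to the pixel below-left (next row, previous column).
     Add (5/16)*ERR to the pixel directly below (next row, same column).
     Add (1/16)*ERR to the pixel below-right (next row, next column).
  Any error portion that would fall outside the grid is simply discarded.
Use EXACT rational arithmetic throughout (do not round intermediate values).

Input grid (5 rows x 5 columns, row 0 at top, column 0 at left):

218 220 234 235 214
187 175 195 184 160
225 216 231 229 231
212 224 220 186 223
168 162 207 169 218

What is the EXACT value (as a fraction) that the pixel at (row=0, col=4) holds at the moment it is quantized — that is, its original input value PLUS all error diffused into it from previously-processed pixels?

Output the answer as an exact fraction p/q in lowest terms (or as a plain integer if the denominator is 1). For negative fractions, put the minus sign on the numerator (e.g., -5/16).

(0,0): OLD=218 → NEW=255, ERR=-37
(0,1): OLD=3261/16 → NEW=255, ERR=-819/16
(0,2): OLD=54171/256 → NEW=255, ERR=-11109/256
(0,3): OLD=884797/4096 → NEW=255, ERR=-159683/4096
(0,4): OLD=12906923/65536 → NEW=255, ERR=-3804757/65536
Target (0,4): original=214, with diffused error = 12906923/65536

Answer: 12906923/65536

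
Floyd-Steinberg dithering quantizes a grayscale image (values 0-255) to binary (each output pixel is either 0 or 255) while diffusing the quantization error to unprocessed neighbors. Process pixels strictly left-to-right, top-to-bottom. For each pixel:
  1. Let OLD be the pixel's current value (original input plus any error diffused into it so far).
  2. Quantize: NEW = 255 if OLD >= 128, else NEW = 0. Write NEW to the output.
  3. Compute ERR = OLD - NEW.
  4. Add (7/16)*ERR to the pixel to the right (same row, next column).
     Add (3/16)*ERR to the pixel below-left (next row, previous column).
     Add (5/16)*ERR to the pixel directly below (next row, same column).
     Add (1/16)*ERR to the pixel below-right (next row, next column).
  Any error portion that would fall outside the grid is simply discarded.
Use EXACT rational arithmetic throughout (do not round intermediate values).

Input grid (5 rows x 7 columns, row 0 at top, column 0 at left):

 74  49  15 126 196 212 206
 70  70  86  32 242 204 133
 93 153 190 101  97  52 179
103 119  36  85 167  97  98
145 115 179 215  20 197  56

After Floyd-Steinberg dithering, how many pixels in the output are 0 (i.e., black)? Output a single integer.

(0,0): OLD=74 → NEW=0, ERR=74
(0,1): OLD=651/8 → NEW=0, ERR=651/8
(0,2): OLD=6477/128 → NEW=0, ERR=6477/128
(0,3): OLD=303387/2048 → NEW=255, ERR=-218853/2048
(0,4): OLD=4890557/32768 → NEW=255, ERR=-3465283/32768
(0,5): OLD=86892075/524288 → NEW=255, ERR=-46801365/524288
(0,6): OLD=1400443693/8388608 → NEW=255, ERR=-738651347/8388608
(1,0): OLD=13873/128 → NEW=0, ERR=13873/128
(1,1): OLD=160727/1024 → NEW=255, ERR=-100393/1024
(1,2): OLD=1440803/32768 → NEW=0, ERR=1440803/32768
(1,3): OLD=154215/131072 → NEW=0, ERR=154215/131072
(1,4): OLD=1560708053/8388608 → NEW=255, ERR=-578386987/8388608
(1,5): OLD=8242265957/67108864 → NEW=0, ERR=8242265957/67108864
(1,6): OLD=164966895691/1073741824 → NEW=255, ERR=-108837269429/1073741824
(2,0): OLD=1777453/16384 → NEW=0, ERR=1777453/16384
(2,1): OLD=96911423/524288 → NEW=255, ERR=-36782017/524288
(2,2): OLD=1402075005/8388608 → NEW=255, ERR=-737020035/8388608
(2,3): OLD=3539941845/67108864 → NEW=0, ERR=3539941845/67108864
(2,4): OLD=65301413157/536870912 → NEW=0, ERR=65301413157/536870912
(2,5): OLD=2066408915703/17179869184 → NEW=0, ERR=2066408915703/17179869184
(2,6): OLD=57071046283569/274877906944 → NEW=255, ERR=-13022819987151/274877906944
(3,0): OLD=1038073053/8388608 → NEW=0, ERR=1038073053/8388608
(3,1): OLD=9497427737/67108864 → NEW=255, ERR=-7615332583/67108864
(3,2): OLD=-19110848229/536870912 → NEW=0, ERR=-19110848229/536870912
(3,3): OLD=221675283437/2147483648 → NEW=0, ERR=221675283437/2147483648
(3,4): OLD=75872104296669/274877906944 → NEW=255, ERR=5778238025949/274877906944
(3,5): OLD=313368377294951/2199023255552 → NEW=255, ERR=-247382552870809/2199023255552
(3,6): OLD=1459978136333817/35184372088832 → NEW=0, ERR=1459978136333817/35184372088832
(4,0): OLD=174369488851/1073741824 → NEW=255, ERR=-99434676269/1073741824
(4,1): OLD=688623877047/17179869184 → NEW=0, ERR=688623877047/17179869184
(4,2): OLD=54336458426905/274877906944 → NEW=255, ERR=-15757407843815/274877906944
(4,3): OLD=492350143082467/2199023255552 → NEW=255, ERR=-68400787083293/2199023255552
(4,4): OLD=-29570357570695/17592186044416 → NEW=0, ERR=-29570357570695/17592186044416
(4,5): OLD=95816100464666937/562949953421312 → NEW=255, ERR=-47736137657767623/562949953421312
(4,6): OLD=223718512032900447/9007199254740992 → NEW=0, ERR=223718512032900447/9007199254740992
Output grid:
  Row 0: ...####  (3 black, running=3)
  Row 1: .#..#.#  (4 black, running=7)
  Row 2: .##...#  (4 black, running=11)
  Row 3: .#..##.  (4 black, running=15)
  Row 4: #.##.#.  (3 black, running=18)

Answer: 18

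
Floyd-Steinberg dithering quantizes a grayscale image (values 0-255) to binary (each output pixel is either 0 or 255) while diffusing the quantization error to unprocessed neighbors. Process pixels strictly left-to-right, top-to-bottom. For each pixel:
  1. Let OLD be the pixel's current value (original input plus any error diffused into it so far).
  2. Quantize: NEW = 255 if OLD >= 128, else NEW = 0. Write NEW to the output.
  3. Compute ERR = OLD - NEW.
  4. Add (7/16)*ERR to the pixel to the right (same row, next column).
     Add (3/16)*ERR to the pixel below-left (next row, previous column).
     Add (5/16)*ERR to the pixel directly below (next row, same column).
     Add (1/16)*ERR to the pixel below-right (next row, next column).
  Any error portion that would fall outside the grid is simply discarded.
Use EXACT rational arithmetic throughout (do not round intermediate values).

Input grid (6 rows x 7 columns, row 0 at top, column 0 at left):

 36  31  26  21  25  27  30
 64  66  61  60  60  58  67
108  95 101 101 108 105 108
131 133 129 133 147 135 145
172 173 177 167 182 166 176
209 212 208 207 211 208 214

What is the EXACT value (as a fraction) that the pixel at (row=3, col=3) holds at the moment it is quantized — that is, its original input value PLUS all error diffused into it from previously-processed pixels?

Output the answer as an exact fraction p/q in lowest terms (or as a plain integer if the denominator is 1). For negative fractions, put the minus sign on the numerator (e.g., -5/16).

(0,0): OLD=36 → NEW=0, ERR=36
(0,1): OLD=187/4 → NEW=0, ERR=187/4
(0,2): OLD=2973/64 → NEW=0, ERR=2973/64
(0,3): OLD=42315/1024 → NEW=0, ERR=42315/1024
(0,4): OLD=705805/16384 → NEW=0, ERR=705805/16384
(0,5): OLD=12018523/262144 → NEW=0, ERR=12018523/262144
(0,6): OLD=209958781/4194304 → NEW=0, ERR=209958781/4194304
(1,0): OLD=5377/64 → NEW=0, ERR=5377/64
(1,1): OLD=65703/512 → NEW=255, ERR=-64857/512
(1,2): OLD=504083/16384 → NEW=0, ERR=504083/16384
(1,3): OLD=6380231/65536 → NEW=0, ERR=6380231/65536
(1,4): OLD=533657317/4194304 → NEW=0, ERR=533657317/4194304
(1,5): OLD=4699979797/33554432 → NEW=255, ERR=-3856400363/33554432
(1,6): OLD=18912270747/536870912 → NEW=0, ERR=18912270747/536870912
(2,0): OLD=905245/8192 → NEW=0, ERR=905245/8192
(2,1): OLD=30088751/262144 → NEW=0, ERR=30088751/262144
(2,2): OLD=717928589/4194304 → NEW=255, ERR=-351618931/4194304
(2,3): OLD=4044176933/33554432 → NEW=0, ERR=4044176933/33554432
(2,4): OLD=49667533445/268435456 → NEW=255, ERR=-18783507835/268435456
(2,5): OLD=455506942247/8589934592 → NEW=0, ERR=455506942247/8589934592
(2,6): OLD=18557698737537/137438953472 → NEW=255, ERR=-16489234397823/137438953472
(3,0): OLD=784559277/4194304 → NEW=255, ERR=-284988243/4194304
(3,1): OLD=4373144969/33554432 → NEW=255, ERR=-4183235191/33554432
(3,2): OLD=20946417499/268435456 → NEW=0, ERR=20946417499/268435456
(3,3): OLD=200192128773/1073741824 → NEW=255, ERR=-73612036347/1073741824
Target (3,3): original=133, with diffused error = 200192128773/1073741824

Answer: 200192128773/1073741824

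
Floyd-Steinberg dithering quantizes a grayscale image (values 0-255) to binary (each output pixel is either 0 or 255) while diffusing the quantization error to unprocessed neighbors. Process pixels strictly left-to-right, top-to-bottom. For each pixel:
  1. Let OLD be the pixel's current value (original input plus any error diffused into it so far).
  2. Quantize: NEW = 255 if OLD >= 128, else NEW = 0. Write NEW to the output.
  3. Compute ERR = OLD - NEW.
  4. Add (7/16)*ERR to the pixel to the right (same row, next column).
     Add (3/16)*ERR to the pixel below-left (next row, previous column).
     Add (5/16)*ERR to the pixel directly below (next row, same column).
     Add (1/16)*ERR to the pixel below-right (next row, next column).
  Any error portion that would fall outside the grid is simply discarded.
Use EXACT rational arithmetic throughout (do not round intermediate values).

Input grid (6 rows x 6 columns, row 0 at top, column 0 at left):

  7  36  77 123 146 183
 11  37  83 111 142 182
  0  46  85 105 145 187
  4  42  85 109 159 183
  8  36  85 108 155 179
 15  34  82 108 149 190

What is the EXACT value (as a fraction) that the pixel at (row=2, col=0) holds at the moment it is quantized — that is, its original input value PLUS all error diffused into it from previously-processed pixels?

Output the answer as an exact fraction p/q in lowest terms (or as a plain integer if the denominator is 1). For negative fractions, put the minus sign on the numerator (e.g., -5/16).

Answer: 678583/32768

Derivation:
(0,0): OLD=7 → NEW=0, ERR=7
(0,1): OLD=625/16 → NEW=0, ERR=625/16
(0,2): OLD=24087/256 → NEW=0, ERR=24087/256
(0,3): OLD=672417/4096 → NEW=255, ERR=-372063/4096
(0,4): OLD=6963815/65536 → NEW=0, ERR=6963815/65536
(0,5): OLD=240636113/1048576 → NEW=255, ERR=-26750767/1048576
(1,0): OLD=5251/256 → NEW=0, ERR=5251/256
(1,1): OLD=156181/2048 → NEW=0, ERR=156181/2048
(1,2): OLD=8596793/65536 → NEW=255, ERR=-8114887/65536
(1,3): OLD=14220101/262144 → NEW=0, ERR=14220101/262144
(1,4): OLD=3162132271/16777216 → NEW=255, ERR=-1116057809/16777216
(1,5): OLD=40685523609/268435456 → NEW=255, ERR=-27765517671/268435456
(2,0): OLD=678583/32768 → NEW=0, ERR=678583/32768
Target (2,0): original=0, with diffused error = 678583/32768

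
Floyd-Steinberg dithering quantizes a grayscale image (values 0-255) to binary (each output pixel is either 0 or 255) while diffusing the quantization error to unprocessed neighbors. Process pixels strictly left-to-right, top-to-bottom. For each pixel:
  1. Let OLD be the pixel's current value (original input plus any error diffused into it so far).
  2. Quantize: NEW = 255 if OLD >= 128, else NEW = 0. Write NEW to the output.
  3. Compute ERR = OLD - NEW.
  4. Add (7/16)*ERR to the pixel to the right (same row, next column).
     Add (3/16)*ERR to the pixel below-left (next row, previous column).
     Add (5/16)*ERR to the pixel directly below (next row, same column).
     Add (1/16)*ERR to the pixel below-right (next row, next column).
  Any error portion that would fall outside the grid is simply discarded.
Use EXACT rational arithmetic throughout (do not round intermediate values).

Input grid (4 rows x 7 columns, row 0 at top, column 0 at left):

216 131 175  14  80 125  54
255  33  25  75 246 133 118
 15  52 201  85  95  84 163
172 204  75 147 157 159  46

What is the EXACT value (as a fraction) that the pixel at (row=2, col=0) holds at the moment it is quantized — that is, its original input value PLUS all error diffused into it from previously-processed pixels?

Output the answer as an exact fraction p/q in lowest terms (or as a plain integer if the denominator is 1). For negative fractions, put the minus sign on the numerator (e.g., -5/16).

(0,0): OLD=216 → NEW=255, ERR=-39
(0,1): OLD=1823/16 → NEW=0, ERR=1823/16
(0,2): OLD=57561/256 → NEW=255, ERR=-7719/256
(0,3): OLD=3311/4096 → NEW=0, ERR=3311/4096
(0,4): OLD=5266057/65536 → NEW=0, ERR=5266057/65536
(0,5): OLD=167934399/1048576 → NEW=255, ERR=-99452481/1048576
(0,6): OLD=209802297/16777216 → NEW=0, ERR=209802297/16777216
(1,0): OLD=67629/256 → NEW=255, ERR=2349/256
(1,1): OLD=132155/2048 → NEW=0, ERR=132155/2048
(1,2): OLD=3347671/65536 → NEW=0, ERR=3347671/65536
(1,3): OLD=29040971/262144 → NEW=0, ERR=29040971/262144
(1,4): OLD=5064117057/16777216 → NEW=255, ERR=785926977/16777216
(1,5): OLD=17612361745/134217728 → NEW=255, ERR=-16613158895/134217728
(1,6): OLD=132773132511/2147483648 → NEW=0, ERR=132773132511/2147483648
(2,0): OLD=981945/32768 → NEW=0, ERR=981945/32768
Target (2,0): original=15, with diffused error = 981945/32768

Answer: 981945/32768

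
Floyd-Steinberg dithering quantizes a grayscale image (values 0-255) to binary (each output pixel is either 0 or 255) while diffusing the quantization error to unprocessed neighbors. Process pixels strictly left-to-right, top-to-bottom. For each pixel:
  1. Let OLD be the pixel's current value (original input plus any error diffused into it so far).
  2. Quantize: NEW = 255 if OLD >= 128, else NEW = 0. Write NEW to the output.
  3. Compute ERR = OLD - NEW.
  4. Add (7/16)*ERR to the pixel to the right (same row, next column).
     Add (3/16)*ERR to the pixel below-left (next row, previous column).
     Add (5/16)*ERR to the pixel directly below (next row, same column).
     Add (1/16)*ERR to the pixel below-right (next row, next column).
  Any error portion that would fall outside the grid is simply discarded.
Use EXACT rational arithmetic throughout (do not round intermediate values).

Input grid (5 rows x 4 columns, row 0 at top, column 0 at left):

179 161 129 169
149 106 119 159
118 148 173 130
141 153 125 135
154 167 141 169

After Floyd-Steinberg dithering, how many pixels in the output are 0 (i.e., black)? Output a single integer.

Answer: 8

Derivation:
(0,0): OLD=179 → NEW=255, ERR=-76
(0,1): OLD=511/4 → NEW=0, ERR=511/4
(0,2): OLD=11833/64 → NEW=255, ERR=-4487/64
(0,3): OLD=141647/1024 → NEW=255, ERR=-119473/1024
(1,0): OLD=9549/64 → NEW=255, ERR=-6771/64
(1,1): OLD=41851/512 → NEW=0, ERR=41851/512
(1,2): OLD=1949047/16384 → NEW=0, ERR=1949047/16384
(1,3): OLD=44617713/262144 → NEW=255, ERR=-22229007/262144
(2,0): OLD=821369/8192 → NEW=0, ERR=821369/8192
(2,1): OLD=61106403/262144 → NEW=255, ERR=-5740317/262144
(2,2): OLD=99512103/524288 → NEW=255, ERR=-34181337/524288
(2,3): OLD=691329115/8388608 → NEW=0, ERR=691329115/8388608
(3,0): OLD=705594953/4194304 → NEW=255, ERR=-363952567/4194304
(3,1): OLD=6860951703/67108864 → NEW=0, ERR=6860951703/67108864
(3,2): OLD=175490711849/1073741824 → NEW=255, ERR=-98313453271/1073741824
(3,3): OLD=2003535422367/17179869184 → NEW=0, ERR=2003535422367/17179869184
(4,0): OLD=156822890645/1073741824 → NEW=255, ERR=-116981274475/1073741824
(4,1): OLD=1105466575839/8589934592 → NEW=255, ERR=-1084966745121/8589934592
(4,2): OLD=23470184088799/274877906944 → NEW=0, ERR=23470184088799/274877906944
(4,3): OLD=1042675738750153/4398046511104 → NEW=255, ERR=-78826121581367/4398046511104
Output grid:
  Row 0: #.##  (1 black, running=1)
  Row 1: #..#  (2 black, running=3)
  Row 2: .##.  (2 black, running=5)
  Row 3: #.#.  (2 black, running=7)
  Row 4: ##.#  (1 black, running=8)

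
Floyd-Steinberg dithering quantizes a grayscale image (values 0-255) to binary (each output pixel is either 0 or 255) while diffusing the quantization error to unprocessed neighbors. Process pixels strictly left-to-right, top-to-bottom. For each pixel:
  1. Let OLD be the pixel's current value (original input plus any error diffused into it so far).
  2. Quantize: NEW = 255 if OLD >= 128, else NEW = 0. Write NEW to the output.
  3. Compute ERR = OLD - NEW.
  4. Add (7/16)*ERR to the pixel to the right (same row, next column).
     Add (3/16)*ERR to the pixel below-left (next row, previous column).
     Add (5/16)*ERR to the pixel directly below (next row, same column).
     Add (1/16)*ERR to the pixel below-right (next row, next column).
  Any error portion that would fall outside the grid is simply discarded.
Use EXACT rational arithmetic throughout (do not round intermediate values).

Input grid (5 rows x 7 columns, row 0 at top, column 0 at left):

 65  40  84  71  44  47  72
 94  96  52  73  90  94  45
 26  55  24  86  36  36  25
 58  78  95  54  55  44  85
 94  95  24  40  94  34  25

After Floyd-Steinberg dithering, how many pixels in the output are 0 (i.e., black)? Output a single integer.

Answer: 27

Derivation:
(0,0): OLD=65 → NEW=0, ERR=65
(0,1): OLD=1095/16 → NEW=0, ERR=1095/16
(0,2): OLD=29169/256 → NEW=0, ERR=29169/256
(0,3): OLD=494999/4096 → NEW=0, ERR=494999/4096
(0,4): OLD=6348577/65536 → NEW=0, ERR=6348577/65536
(0,5): OLD=93723111/1048576 → NEW=0, ERR=93723111/1048576
(0,6): OLD=1864021329/16777216 → NEW=0, ERR=1864021329/16777216
(1,0): OLD=32549/256 → NEW=0, ERR=32549/256
(1,1): OLD=406403/2048 → NEW=255, ERR=-115837/2048
(1,2): OLD=5884991/65536 → NEW=0, ERR=5884991/65536
(1,3): OLD=45963475/262144 → NEW=255, ERR=-20883245/262144
(1,4): OLD=1840993817/16777216 → NEW=0, ERR=1840993817/16777216
(1,5): OLD=26417519081/134217728 → NEW=255, ERR=-7808001559/134217728
(1,6): OLD=128538164615/2147483648 → NEW=0, ERR=128538164615/2147483648
(2,0): OLD=1806417/32768 → NEW=0, ERR=1806417/32768
(2,1): OLD=90415115/1048576 → NEW=0, ERR=90415115/1048576
(2,2): OLD=1196450785/16777216 → NEW=0, ERR=1196450785/16777216
(2,3): OLD=15903752729/134217728 → NEW=0, ERR=15903752729/134217728
(2,4): OLD=114079603497/1073741824 → NEW=0, ERR=114079603497/1073741824
(2,5): OLD=2830686607907/34359738368 → NEW=0, ERR=2830686607907/34359738368
(2,6): OLD=41842906372645/549755813888 → NEW=0, ERR=41842906372645/549755813888
(3,0): OLD=1533350593/16777216 → NEW=0, ERR=1533350593/16777216
(3,1): OLD=21709433389/134217728 → NEW=255, ERR=-12516087251/134217728
(3,2): OLD=111770380055/1073741824 → NEW=0, ERR=111770380055/1073741824
(3,3): OLD=691266841553/4294967296 → NEW=255, ERR=-403949818927/4294967296
(3,4): OLD=38431536985793/549755813888 → NEW=0, ERR=38431536985793/549755813888
(3,5): OLD=533220628309331/4398046511104 → NEW=0, ERR=533220628309331/4398046511104
(3,6): OLD=11749931793984653/70368744177664 → NEW=255, ERR=-6194097971319667/70368744177664
(4,0): OLD=225649224879/2147483648 → NEW=0, ERR=225649224879/2147483648
(4,1): OLD=4709323895267/34359738368 → NEW=255, ERR=-4052409388573/34359738368
(4,2): OLD=-10188379368403/549755813888 → NEW=0, ERR=-10188379368403/549755813888
(4,3): OLD=97259113370879/4398046511104 → NEW=0, ERR=97259113370879/4398046511104
(4,4): OLD=5009377248037517/35184372088832 → NEW=255, ERR=-3962637634614643/35184372088832
(4,5): OLD=11798263033013197/1125899906842624 → NEW=0, ERR=11798263033013197/1125899906842624
(4,6): OLD=173924447109757355/18014398509481984 → NEW=0, ERR=173924447109757355/18014398509481984
Output grid:
  Row 0: .......  (7 black, running=7)
  Row 1: .#.#.#.  (4 black, running=11)
  Row 2: .......  (7 black, running=18)
  Row 3: .#.#..#  (4 black, running=22)
  Row 4: .#..#..  (5 black, running=27)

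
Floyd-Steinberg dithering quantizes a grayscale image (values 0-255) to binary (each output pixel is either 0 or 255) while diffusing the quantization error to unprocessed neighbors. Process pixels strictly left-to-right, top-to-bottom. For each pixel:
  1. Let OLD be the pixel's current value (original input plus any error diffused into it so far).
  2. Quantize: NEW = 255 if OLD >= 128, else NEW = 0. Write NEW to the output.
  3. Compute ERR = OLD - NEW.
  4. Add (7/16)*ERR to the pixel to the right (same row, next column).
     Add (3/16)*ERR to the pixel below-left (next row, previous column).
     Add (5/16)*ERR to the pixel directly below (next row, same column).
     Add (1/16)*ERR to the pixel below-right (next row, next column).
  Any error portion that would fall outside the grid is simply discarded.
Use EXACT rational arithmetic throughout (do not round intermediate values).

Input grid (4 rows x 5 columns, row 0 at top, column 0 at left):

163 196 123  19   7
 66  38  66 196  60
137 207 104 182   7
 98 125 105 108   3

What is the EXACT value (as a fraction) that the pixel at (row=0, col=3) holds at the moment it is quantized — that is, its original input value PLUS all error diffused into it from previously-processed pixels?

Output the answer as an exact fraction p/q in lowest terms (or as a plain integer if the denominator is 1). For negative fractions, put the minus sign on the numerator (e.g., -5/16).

Answer: 55107/1024

Derivation:
(0,0): OLD=163 → NEW=255, ERR=-92
(0,1): OLD=623/4 → NEW=255, ERR=-397/4
(0,2): OLD=5093/64 → NEW=0, ERR=5093/64
(0,3): OLD=55107/1024 → NEW=0, ERR=55107/1024
Target (0,3): original=19, with diffused error = 55107/1024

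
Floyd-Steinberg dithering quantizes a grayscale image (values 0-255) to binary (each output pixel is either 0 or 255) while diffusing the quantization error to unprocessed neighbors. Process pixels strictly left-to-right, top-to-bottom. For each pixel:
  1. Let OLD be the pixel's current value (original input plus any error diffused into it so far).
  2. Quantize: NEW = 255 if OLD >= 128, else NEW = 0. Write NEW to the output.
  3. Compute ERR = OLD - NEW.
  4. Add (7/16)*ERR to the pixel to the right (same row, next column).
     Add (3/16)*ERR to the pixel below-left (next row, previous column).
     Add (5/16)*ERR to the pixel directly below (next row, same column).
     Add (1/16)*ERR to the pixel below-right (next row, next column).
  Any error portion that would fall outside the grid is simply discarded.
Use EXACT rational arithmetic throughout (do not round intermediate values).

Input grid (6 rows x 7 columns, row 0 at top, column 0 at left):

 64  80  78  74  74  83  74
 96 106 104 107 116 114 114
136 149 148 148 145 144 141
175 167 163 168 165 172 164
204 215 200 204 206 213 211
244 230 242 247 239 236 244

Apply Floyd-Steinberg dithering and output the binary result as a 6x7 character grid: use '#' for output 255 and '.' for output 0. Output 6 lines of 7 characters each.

(0,0): OLD=64 → NEW=0, ERR=64
(0,1): OLD=108 → NEW=0, ERR=108
(0,2): OLD=501/4 → NEW=0, ERR=501/4
(0,3): OLD=8243/64 → NEW=255, ERR=-8077/64
(0,4): OLD=19237/1024 → NEW=0, ERR=19237/1024
(0,5): OLD=1494531/16384 → NEW=0, ERR=1494531/16384
(0,6): OLD=29860373/262144 → NEW=0, ERR=29860373/262144
(1,0): OLD=545/4 → NEW=255, ERR=-475/4
(1,1): OLD=3689/32 → NEW=0, ERR=3689/32
(1,2): OLD=180903/1024 → NEW=255, ERR=-80217/1024
(1,3): OLD=45711/1024 → NEW=0, ERR=45711/1024
(1,4): OLD=39483177/262144 → NEW=255, ERR=-27363543/262144
(1,5): OLD=250337063/2097152 → NEW=0, ERR=250337063/2097152
(1,6): OLD=6963279577/33554432 → NEW=255, ERR=-1593100583/33554432
(2,0): OLD=61699/512 → NEW=0, ERR=61699/512
(2,1): OLD=3532991/16384 → NEW=255, ERR=-644929/16384
(2,2): OLD=31948345/262144 → NEW=0, ERR=31948345/262144
(2,3): OLD=400139653/2097152 → NEW=255, ERR=-134634107/2097152
(2,4): OLD=28695621/262144 → NEW=0, ERR=28695621/262144
(2,5): OLD=114765817531/536870912 → NEW=255, ERR=-22136265029/536870912
(2,6): OLD=992865163757/8589934592 → NEW=0, ERR=992865163757/8589934592
(3,0): OLD=53812253/262144 → NEW=255, ERR=-13034467/262144
(3,1): OLD=342524051/2097152 → NEW=255, ERR=-192249709/2097152
(3,2): OLD=1228776255/8388608 → NEW=255, ERR=-910318785/8388608
(3,3): OLD=17260791325/134217728 → NEW=255, ERR=-16964729315/134217728
(3,4): OLD=1135294819421/8589934592 → NEW=255, ERR=-1055138501539/8589934592
(3,5): OLD=9200761442145/68719476736 → NEW=255, ERR=-8322705125535/68719476736
(3,6): OLD=158942135703087/1099511627776 → NEW=255, ERR=-121433329379793/1099511627776
(4,0): OLD=5746976321/33554432 → NEW=255, ERR=-2809403839/33554432
(4,1): OLD=67789205291/536870912 → NEW=0, ERR=67789205291/536870912
(4,2): OLD=1648416666953/8589934592 → NEW=255, ERR=-542016654007/8589934592
(4,3): OLD=7358567304491/68719476736 → NEW=0, ERR=7358567304491/68719476736
(4,4): OLD=25268721200731/137438953472 → NEW=255, ERR=-9778211934629/137438953472
(4,5): OLD=2034381632742213/17592186044416 → NEW=0, ERR=2034381632742213/17592186044416
(4,6): OLD=61786612652623507/281474976710656 → NEW=255, ERR=-9989506408593773/281474976710656
(5,0): OLD=2074559349201/8589934592 → NEW=255, ERR=-115873971759/8589934592
(5,1): OLD=16938860287361/68719476736 → NEW=255, ERR=-584606280319/68719476736
(5,2): OLD=16941351499375/68719476736 → NEW=255, ERR=-582115068305/68719476736
(5,3): OLD=570587903941985/2199023255552 → NEW=255, ERR=9836973776225/2199023255552
(5,4): OLD=69552272455329159/281474976710656 → NEW=255, ERR=-2223846605888121/281474976710656
(5,5): OLD=580019409584847869/2251799813685248 → NEW=255, ERR=5810457095109629/2251799813685248
(5,6): OLD=8692520264940227939/36028797018963968 → NEW=255, ERR=-494822974895583901/36028797018963968
Row 0: ...#...
Row 1: #.#.#.#
Row 2: .#.#.#.
Row 3: #######
Row 4: #.#.#.#
Row 5: #######

Answer: ...#...
#.#.#.#
.#.#.#.
#######
#.#.#.#
#######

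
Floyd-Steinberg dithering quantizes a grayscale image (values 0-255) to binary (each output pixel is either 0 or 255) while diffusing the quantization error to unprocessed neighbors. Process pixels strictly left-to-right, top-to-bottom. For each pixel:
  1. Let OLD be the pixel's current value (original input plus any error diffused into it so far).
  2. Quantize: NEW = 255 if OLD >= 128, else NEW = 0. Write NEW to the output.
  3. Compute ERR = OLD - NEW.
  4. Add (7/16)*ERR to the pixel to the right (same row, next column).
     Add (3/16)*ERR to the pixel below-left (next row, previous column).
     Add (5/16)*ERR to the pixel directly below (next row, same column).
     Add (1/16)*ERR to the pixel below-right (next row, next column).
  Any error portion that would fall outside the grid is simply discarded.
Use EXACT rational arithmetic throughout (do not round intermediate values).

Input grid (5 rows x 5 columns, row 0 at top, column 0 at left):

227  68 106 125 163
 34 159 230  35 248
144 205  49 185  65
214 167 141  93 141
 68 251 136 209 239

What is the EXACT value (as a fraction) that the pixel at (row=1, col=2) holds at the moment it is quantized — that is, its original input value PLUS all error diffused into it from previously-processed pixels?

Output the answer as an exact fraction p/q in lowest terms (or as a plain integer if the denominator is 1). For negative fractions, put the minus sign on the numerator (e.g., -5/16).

Answer: 2772631/16384

Derivation:
(0,0): OLD=227 → NEW=255, ERR=-28
(0,1): OLD=223/4 → NEW=0, ERR=223/4
(0,2): OLD=8345/64 → NEW=255, ERR=-7975/64
(0,3): OLD=72175/1024 → NEW=0, ERR=72175/1024
(0,4): OLD=3175817/16384 → NEW=255, ERR=-1002103/16384
(1,0): OLD=2285/64 → NEW=0, ERR=2285/64
(1,1): OLD=85467/512 → NEW=255, ERR=-45093/512
(1,2): OLD=2772631/16384 → NEW=255, ERR=-1405289/16384
Target (1,2): original=230, with diffused error = 2772631/16384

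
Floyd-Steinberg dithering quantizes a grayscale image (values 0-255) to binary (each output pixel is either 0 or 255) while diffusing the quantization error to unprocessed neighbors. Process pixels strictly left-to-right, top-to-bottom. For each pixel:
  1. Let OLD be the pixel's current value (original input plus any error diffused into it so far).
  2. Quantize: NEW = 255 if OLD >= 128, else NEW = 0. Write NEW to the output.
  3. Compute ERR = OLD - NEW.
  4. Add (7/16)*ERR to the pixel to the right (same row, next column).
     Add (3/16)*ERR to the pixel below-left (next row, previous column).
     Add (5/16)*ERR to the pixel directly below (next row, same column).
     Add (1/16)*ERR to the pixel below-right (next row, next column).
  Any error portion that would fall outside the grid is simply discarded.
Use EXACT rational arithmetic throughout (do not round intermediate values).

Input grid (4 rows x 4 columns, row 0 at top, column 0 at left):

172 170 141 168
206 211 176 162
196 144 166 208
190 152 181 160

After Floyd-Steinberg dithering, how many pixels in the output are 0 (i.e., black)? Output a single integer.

(0,0): OLD=172 → NEW=255, ERR=-83
(0,1): OLD=2139/16 → NEW=255, ERR=-1941/16
(0,2): OLD=22509/256 → NEW=0, ERR=22509/256
(0,3): OLD=845691/4096 → NEW=255, ERR=-198789/4096
(1,0): OLD=40273/256 → NEW=255, ERR=-25007/256
(1,1): OLD=290103/2048 → NEW=255, ERR=-232137/2048
(1,2): OLD=8991875/65536 → NEW=255, ERR=-7719805/65536
(1,3): OLD=105689861/1048576 → NEW=0, ERR=105689861/1048576
(2,0): OLD=4725837/32768 → NEW=255, ERR=-3630003/32768
(2,1): OLD=33471775/1048576 → NEW=0, ERR=33471775/1048576
(2,2): OLD=324993915/2097152 → NEW=255, ERR=-209779845/2097152
(2,3): OLD=6320727791/33554432 → NEW=255, ERR=-2235652369/33554432
(3,0): OLD=2707285885/16777216 → NEW=255, ERR=-1570904195/16777216
(3,1): OLD=25590324131/268435456 → NEW=0, ERR=25590324131/268435456
(3,2): OLD=777175366237/4294967296 → NEW=255, ERR=-318041294243/4294967296
(3,3): OLD=6908380579339/68719476736 → NEW=0, ERR=6908380579339/68719476736
Output grid:
  Row 0: ##.#  (1 black, running=1)
  Row 1: ###.  (1 black, running=2)
  Row 2: #.##  (1 black, running=3)
  Row 3: #.#.  (2 black, running=5)

Answer: 5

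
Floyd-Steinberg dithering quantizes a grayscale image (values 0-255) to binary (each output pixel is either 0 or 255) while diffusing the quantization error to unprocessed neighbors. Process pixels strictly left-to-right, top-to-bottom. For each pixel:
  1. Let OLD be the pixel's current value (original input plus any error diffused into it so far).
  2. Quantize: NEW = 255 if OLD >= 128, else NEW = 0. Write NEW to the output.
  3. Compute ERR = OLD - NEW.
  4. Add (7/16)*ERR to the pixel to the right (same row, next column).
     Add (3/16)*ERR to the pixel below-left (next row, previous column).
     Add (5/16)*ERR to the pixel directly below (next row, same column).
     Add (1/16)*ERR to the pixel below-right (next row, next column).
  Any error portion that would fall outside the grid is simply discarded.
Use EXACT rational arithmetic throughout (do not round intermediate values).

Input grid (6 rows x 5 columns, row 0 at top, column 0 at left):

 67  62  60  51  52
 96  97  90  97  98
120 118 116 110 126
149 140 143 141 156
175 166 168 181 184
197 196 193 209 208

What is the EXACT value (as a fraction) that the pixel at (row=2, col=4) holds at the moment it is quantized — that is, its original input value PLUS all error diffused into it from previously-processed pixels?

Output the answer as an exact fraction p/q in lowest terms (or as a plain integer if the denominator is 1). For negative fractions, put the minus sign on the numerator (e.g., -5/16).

Answer: 317536532207/4294967296

Derivation:
(0,0): OLD=67 → NEW=0, ERR=67
(0,1): OLD=1461/16 → NEW=0, ERR=1461/16
(0,2): OLD=25587/256 → NEW=0, ERR=25587/256
(0,3): OLD=388005/4096 → NEW=0, ERR=388005/4096
(0,4): OLD=6123907/65536 → NEW=0, ERR=6123907/65536
(1,0): OLD=34319/256 → NEW=255, ERR=-30961/256
(1,1): OLD=195689/2048 → NEW=0, ERR=195689/2048
(1,2): OLD=12222877/65536 → NEW=255, ERR=-4488803/65536
(1,3): OLD=31563161/262144 → NEW=0, ERR=31563161/262144
(1,4): OLD=779294379/4194304 → NEW=255, ERR=-290253141/4194304
(2,0): OLD=3280787/32768 → NEW=0, ERR=3280787/32768
(2,1): OLD=179580801/1048576 → NEW=255, ERR=-87806079/1048576
(2,2): OLD=1451360963/16777216 → NEW=0, ERR=1451360963/16777216
(2,3): OLD=45155467161/268435456 → NEW=255, ERR=-23295574119/268435456
(2,4): OLD=317536532207/4294967296 → NEW=0, ERR=317536532207/4294967296
Target (2,4): original=126, with diffused error = 317536532207/4294967296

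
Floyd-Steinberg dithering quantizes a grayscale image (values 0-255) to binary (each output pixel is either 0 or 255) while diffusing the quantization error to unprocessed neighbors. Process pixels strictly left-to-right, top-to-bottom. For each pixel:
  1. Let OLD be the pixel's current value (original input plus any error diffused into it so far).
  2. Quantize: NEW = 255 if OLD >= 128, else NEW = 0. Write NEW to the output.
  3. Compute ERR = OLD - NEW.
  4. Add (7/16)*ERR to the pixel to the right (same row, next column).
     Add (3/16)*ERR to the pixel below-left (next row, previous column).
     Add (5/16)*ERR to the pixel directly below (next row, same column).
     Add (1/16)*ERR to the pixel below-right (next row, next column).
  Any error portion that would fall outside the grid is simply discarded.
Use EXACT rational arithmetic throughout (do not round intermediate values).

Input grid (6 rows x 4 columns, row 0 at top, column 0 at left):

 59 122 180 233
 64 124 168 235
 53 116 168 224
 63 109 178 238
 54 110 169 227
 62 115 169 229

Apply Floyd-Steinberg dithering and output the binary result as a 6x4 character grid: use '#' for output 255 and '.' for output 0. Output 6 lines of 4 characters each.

(0,0): OLD=59 → NEW=0, ERR=59
(0,1): OLD=2365/16 → NEW=255, ERR=-1715/16
(0,2): OLD=34075/256 → NEW=255, ERR=-31205/256
(0,3): OLD=735933/4096 → NEW=255, ERR=-308547/4096
(1,0): OLD=15959/256 → NEW=0, ERR=15959/256
(1,1): OLD=201953/2048 → NEW=0, ERR=201953/2048
(1,2): OLD=9976309/65536 → NEW=255, ERR=-6735371/65536
(1,3): OLD=166595523/1048576 → NEW=255, ERR=-100791357/1048576
(2,0): OLD=2980923/32768 → NEW=0, ERR=2980923/32768
(2,1): OLD=179559609/1048576 → NEW=255, ERR=-87827271/1048576
(2,2): OLD=183247197/2097152 → NEW=0, ERR=183247197/2097152
(2,3): OLD=7575477705/33554432 → NEW=255, ERR=-980902455/33554432
(3,0): OLD=1270430475/16777216 → NEW=0, ERR=1270430475/16777216
(3,1): OLD=37050461653/268435456 → NEW=255, ERR=-31400579627/268435456
(3,2): OLD=615952887083/4294967296 → NEW=255, ERR=-479263773397/4294967296
(3,3): OLD=12747901737645/68719476736 → NEW=255, ERR=-4775564830035/68719476736
(4,0): OLD=239360933103/4294967296 → NEW=0, ERR=239360933103/4294967296
(4,1): OLD=2805030741965/34359738368 → NEW=0, ERR=2805030741965/34359738368
(4,2): OLD=164381550735277/1099511627776 → NEW=255, ERR=-115993914347603/1099511627776
(4,3): OLD=2676732119256779/17592186044416 → NEW=255, ERR=-1809275322069301/17592186044416
(5,0): OLD=52074390011071/549755813888 → NEW=0, ERR=52074390011071/549755813888
(5,1): OLD=2914242429808793/17592186044416 → NEW=255, ERR=-1571765011517287/17592186044416
(5,2): OLD=727992269042181/8796093022208 → NEW=0, ERR=727992269042181/8796093022208
(5,3): OLD=63747382193422605/281474976710656 → NEW=255, ERR=-8028736867794675/281474976710656
Row 0: .###
Row 1: ..##
Row 2: .#.#
Row 3: .###
Row 4: ..##
Row 5: .#.#

Answer: .###
..##
.#.#
.###
..##
.#.#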